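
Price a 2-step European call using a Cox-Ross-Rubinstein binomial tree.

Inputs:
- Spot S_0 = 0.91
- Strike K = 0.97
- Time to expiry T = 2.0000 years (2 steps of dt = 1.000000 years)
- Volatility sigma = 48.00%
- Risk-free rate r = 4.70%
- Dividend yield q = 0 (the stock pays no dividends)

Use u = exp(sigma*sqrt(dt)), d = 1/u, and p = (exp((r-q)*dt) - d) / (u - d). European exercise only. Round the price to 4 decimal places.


dt = T/N = 1.000000
u = exp(sigma*sqrt(dt)) = 1.616074; d = 1/u = 0.618783
p = (exp((r-q)*dt) - d) / (u - d) = 0.430505
Discount per step: exp(-r*dt) = 0.954087
Stock lattice S(k, i) with i counting down-moves:
  k=0: S(0,0) = 0.9100
  k=1: S(1,0) = 1.4706; S(1,1) = 0.5631
  k=2: S(2,0) = 2.3766; S(2,1) = 0.9100; S(2,2) = 0.3484
Terminal payoffs V(N, i) = max(S_T - K, 0):
  V(2,0) = 1.406644; V(2,1) = 0.000000; V(2,2) = 0.000000
Backward induction: V(k, i) = exp(-r*dt) * [p * V(k+1, i) + (1-p) * V(k+1, i+1)].
  V(1,0) = exp(-r*dt) * [p*1.406644 + (1-p)*0.000000] = 0.577764
  V(1,1) = exp(-r*dt) * [p*0.000000 + (1-p)*0.000000] = 0.000000
  V(0,0) = exp(-r*dt) * [p*0.577764 + (1-p)*0.000000] = 0.237310

Answer: Price = V(0,0) = 0.2373


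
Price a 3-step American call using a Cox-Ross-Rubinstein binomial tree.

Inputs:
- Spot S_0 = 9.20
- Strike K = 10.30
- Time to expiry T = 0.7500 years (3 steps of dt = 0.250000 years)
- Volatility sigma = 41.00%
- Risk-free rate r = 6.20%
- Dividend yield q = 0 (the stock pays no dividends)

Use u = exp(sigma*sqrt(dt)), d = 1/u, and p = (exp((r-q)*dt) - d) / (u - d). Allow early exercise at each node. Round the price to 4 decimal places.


Answer: Price = V(0,0) = 1.0854

Derivation:
dt = T/N = 0.250000
u = exp(sigma*sqrt(dt)) = 1.227525; d = 1/u = 0.814647
p = (exp((r-q)*dt) - d) / (u - d) = 0.486763
Discount per step: exp(-r*dt) = 0.984620
Stock lattice S(k, i) with i counting down-moves:
  k=0: S(0,0) = 9.2000
  k=1: S(1,0) = 11.2932; S(1,1) = 7.4948
  k=2: S(2,0) = 13.8627; S(2,1) = 9.2000; S(2,2) = 6.1056
  k=3: S(3,0) = 17.0168; S(3,1) = 11.2932; S(3,2) = 7.4948; S(3,3) = 4.9739
Terminal payoffs V(N, i) = max(S_T - K, 0):
  V(3,0) = 6.716841; V(3,1) = 0.993231; V(3,2) = 0.000000; V(3,3) = 0.000000
Backward induction: V(k, i) = exp(-r*dt) * [p * V(k+1, i) + (1-p) * V(k+1, i+1)]; then take max(V_cont, immediate exercise) for American.
  V(2,0) = exp(-r*dt) * [p*6.716841 + (1-p)*0.993231] = 3.721143; exercise = 3.562724; V(2,0) = max -> 3.721143
  V(2,1) = exp(-r*dt) * [p*0.993231 + (1-p)*0.000000] = 0.476032; exercise = 0.000000; V(2,1) = max -> 0.476032
  V(2,2) = exp(-r*dt) * [p*0.000000 + (1-p)*0.000000] = 0.000000; exercise = 0.000000; V(2,2) = max -> 0.000000
  V(1,0) = exp(-r*dt) * [p*3.721143 + (1-p)*0.476032] = 2.024014; exercise = 0.993231; V(1,0) = max -> 2.024014
  V(1,1) = exp(-r*dt) * [p*0.476032 + (1-p)*0.000000] = 0.228150; exercise = 0.000000; V(1,1) = max -> 0.228150
  V(0,0) = exp(-r*dt) * [p*2.024014 + (1-p)*0.228150] = 1.085355; exercise = 0.000000; V(0,0) = max -> 1.085355


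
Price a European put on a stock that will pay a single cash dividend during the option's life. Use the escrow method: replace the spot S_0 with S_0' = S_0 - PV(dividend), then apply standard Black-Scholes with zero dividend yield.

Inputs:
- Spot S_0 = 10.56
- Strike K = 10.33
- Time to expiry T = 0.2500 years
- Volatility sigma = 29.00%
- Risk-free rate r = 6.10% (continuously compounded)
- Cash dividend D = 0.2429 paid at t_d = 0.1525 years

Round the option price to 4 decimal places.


Answer: Price = 0.5222

Derivation:
PV(D) = D * exp(-r * t_d) = 0.2429 * 0.99074063 = 0.24065090
S_0' = S_0 - PV(D) = 10.5600 - 0.24065090 = 10.31934910
d1 = (ln(S_0'/K) + (r + sigma^2/2)*T) / (sigma*sqrt(T)) = 0.17055795
d2 = d1 - sigma*sqrt(T) = 0.02555795
exp(-rT) = 0.98486569
N(-d1) = 0.43228568; N(-d2) = 0.48980496
P = K * exp(-rT) * N(-d2) - S_0' * N(-d1) = 10.3300 * 0.98486569 * 0.48980496 - 10.31934910 * 0.43228568 = 0.5222


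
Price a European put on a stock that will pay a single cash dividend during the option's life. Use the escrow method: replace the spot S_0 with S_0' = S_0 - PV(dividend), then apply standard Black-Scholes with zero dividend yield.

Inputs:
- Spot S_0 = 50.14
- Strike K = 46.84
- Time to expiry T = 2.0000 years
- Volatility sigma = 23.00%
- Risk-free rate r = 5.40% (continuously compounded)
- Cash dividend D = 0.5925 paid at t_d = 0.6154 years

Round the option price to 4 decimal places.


PV(D) = D * exp(-r * t_d) = 0.5925 * 0.96731450 = 0.57313384
S_0' = S_0 - PV(D) = 50.1400 - 0.57313384 = 49.56686616
d1 = (ln(S_0'/K) + (r + sigma^2/2)*T) / (sigma*sqrt(T)) = 0.66863111
d2 = d1 - sigma*sqrt(T) = 0.34336199
exp(-rT) = 0.89762760
N(-d1) = 0.25186541; N(-d2) = 0.36566308
P = K * exp(-rT) * N(-d2) - S_0' * N(-d1) = 46.8400 * 0.89762760 * 0.36566308 - 49.56686616 * 0.25186541 = 2.8901

Answer: Price = 2.8901


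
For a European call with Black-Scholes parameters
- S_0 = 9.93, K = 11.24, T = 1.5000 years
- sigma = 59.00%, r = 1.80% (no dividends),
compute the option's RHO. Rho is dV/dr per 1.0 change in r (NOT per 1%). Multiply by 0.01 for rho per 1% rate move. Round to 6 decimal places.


Answer: Rho = 5.089837

Derivation:
d1 = 0.2271751357; d2 = -0.4954243384
phi(d1) = 0.3887795505; exp(-qT) = 1.0000000000; exp(-rT) = 0.9733612415
N(d2) = 0.3101503091
Rho = K*T*exp(-rT)*N(d2) = 11.2400 * 1.5000 * 0.9733612415 * 0.3101503091 = 5.089837


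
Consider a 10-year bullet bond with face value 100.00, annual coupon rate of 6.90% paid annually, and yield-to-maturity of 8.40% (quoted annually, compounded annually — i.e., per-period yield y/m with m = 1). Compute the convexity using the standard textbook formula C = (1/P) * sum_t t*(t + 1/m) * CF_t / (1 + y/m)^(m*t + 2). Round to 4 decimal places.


Answer: Convexity = 61.9481

Derivation:
Coupon per period c = face * coupon_rate / m = 6.900000
Periods per year m = 1; per-period yield y/m = 0.084000
Number of cashflows N = 10
Cashflows (t years, CF_t, discount factor 1/(1+y/m)^(m*t), PV):
  t = 1.0000: CF_t = 6.900000, DF = 0.922509, PV = 6.365314
  t = 2.0000: CF_t = 6.900000, DF = 0.851023, PV = 5.872061
  t = 3.0000: CF_t = 6.900000, DF = 0.785077, PV = 5.417030
  t = 4.0000: CF_t = 6.900000, DF = 0.724241, PV = 4.997260
  t = 5.0000: CF_t = 6.900000, DF = 0.668119, PV = 4.610019
  t = 6.0000: CF_t = 6.900000, DF = 0.616346, PV = 4.252785
  t = 7.0000: CF_t = 6.900000, DF = 0.568585, PV = 3.923233
  t = 8.0000: CF_t = 6.900000, DF = 0.524524, PV = 3.619219
  t = 9.0000: CF_t = 6.900000, DF = 0.483879, PV = 3.338763
  t = 10.0000: CF_t = 106.900000, DF = 0.446383, PV = 47.718291
Price P = sum_t PV_t = 90.113974
Convexity numerator sum_t t*(t + 1/m) * CF_t / (1+y/m)^(m*t + 2):
  t = 1.0000: term = 10.834060
  t = 2.0000: term = 29.983561
  t = 3.0000: term = 55.320223
  t = 4.0000: term = 85.055694
  t = 5.0000: term = 117.696994
  t = 6.0000: term = 152.007187
  t = 7.0000: term = 186.970710
  t = 8.0000: term = 221.762835
  t = 9.0000: term = 255.722826
  t = 10.0000: term = 4467.031386
Convexity = (1/P) * sum = 5582.385478 / 90.113974 = 61.948056


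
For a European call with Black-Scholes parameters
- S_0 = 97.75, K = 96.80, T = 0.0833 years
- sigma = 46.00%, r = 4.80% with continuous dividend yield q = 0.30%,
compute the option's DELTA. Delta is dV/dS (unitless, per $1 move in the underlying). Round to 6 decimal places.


Answer: Delta = 0.566636

Derivation:
d1 = 0.1681769485; d2 = 0.0354129474
phi(d1) = 0.3933402458; exp(-qT) = 0.9997501312; exp(-rT) = 0.9960095830
N(d1) = 0.5667779625
Delta = exp(-qT) * N(d1) = 0.9997501312 * 0.5667779625 = 0.566636


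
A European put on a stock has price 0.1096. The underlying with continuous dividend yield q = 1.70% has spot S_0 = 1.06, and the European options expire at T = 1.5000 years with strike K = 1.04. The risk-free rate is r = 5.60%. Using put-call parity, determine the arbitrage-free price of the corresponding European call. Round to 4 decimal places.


Answer: Call price = 0.1867

Derivation:
Put-call parity: C - P = S_0 * exp(-qT) - K * exp(-rT).
S_0 * exp(-qT) = 1.0600 * 0.97482238 = 1.03331172
K * exp(-rT) = 1.0400 * 0.91943126 = 0.95620851
C = P + S*exp(-qT) - K*exp(-rT)
C = 0.1096 + 1.03331172 - 0.95620851 = 0.1867


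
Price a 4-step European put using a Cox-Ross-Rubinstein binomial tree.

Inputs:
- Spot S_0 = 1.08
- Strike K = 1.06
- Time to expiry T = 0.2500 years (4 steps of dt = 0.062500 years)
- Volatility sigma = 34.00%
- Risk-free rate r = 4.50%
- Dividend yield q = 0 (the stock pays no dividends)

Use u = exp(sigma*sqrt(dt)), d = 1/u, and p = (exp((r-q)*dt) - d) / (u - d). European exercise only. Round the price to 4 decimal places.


Answer: Price = V(0,0) = 0.0562

Derivation:
dt = T/N = 0.062500
u = exp(sigma*sqrt(dt)) = 1.088717; d = 1/u = 0.918512
p = (exp((r-q)*dt) - d) / (u - d) = 0.495310
Discount per step: exp(-r*dt) = 0.997191
Stock lattice S(k, i) with i counting down-moves:
  k=0: S(0,0) = 1.0800
  k=1: S(1,0) = 1.1758; S(1,1) = 0.9920
  k=2: S(2,0) = 1.2801; S(2,1) = 1.0800; S(2,2) = 0.9112
  k=3: S(3,0) = 1.3937; S(3,1) = 1.1758; S(3,2) = 0.9920; S(3,3) = 0.8369
  k=4: S(4,0) = 1.5173; S(4,1) = 1.2801; S(4,2) = 1.0800; S(4,3) = 0.9112; S(4,4) = 0.7687
Terminal payoffs V(N, i) = max(K - S_T, 0):
  V(4,0) = 0.000000; V(4,1) = 0.000000; V(4,2) = 0.000000; V(4,3) = 0.148842; V(4,4) = 0.291288
Backward induction: V(k, i) = exp(-r*dt) * [p * V(k+1, i) + (1-p) * V(k+1, i+1)].
  V(3,0) = exp(-r*dt) * [p*0.000000 + (1-p)*0.000000] = 0.000000
  V(3,1) = exp(-r*dt) * [p*0.000000 + (1-p)*0.000000] = 0.000000
  V(3,2) = exp(-r*dt) * [p*0.000000 + (1-p)*0.148842] = 0.074908
  V(3,3) = exp(-r*dt) * [p*0.148842 + (1-p)*0.291288] = 0.220113
  V(2,0) = exp(-r*dt) * [p*0.000000 + (1-p)*0.000000] = 0.000000
  V(2,1) = exp(-r*dt) * [p*0.000000 + (1-p)*0.074908] = 0.037699
  V(2,2) = exp(-r*dt) * [p*0.074908 + (1-p)*0.220113] = 0.147775
  V(1,0) = exp(-r*dt) * [p*0.000000 + (1-p)*0.037699] = 0.018973
  V(1,1) = exp(-r*dt) * [p*0.037699 + (1-p)*0.147775] = 0.092992
  V(0,0) = exp(-r*dt) * [p*0.018973 + (1-p)*0.092992] = 0.056171


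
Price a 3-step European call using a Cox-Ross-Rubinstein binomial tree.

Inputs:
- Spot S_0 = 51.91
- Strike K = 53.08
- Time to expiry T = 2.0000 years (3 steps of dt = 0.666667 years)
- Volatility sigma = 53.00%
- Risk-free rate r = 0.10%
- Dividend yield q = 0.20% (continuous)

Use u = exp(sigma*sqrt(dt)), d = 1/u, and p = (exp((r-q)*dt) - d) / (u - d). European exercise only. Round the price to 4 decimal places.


Answer: Price = V(0,0) = 15.8392

Derivation:
dt = T/N = 0.666667
u = exp(sigma*sqrt(dt)) = 1.541480; d = 1/u = 0.648727
p = (exp((r-q)*dt) - d) / (u - d) = 0.392725
Discount per step: exp(-r*dt) = 0.999334
Stock lattice S(k, i) with i counting down-moves:
  k=0: S(0,0) = 51.9100
  k=1: S(1,0) = 80.0182; S(1,1) = 33.6754
  k=2: S(2,0) = 123.3465; S(2,1) = 51.9100; S(2,2) = 21.8462
  k=3: S(3,0) = 190.1363; S(3,1) = 80.0182; S(3,2) = 33.6754; S(3,3) = 14.1722
Terminal payoffs V(N, i) = max(S_T - K, 0):
  V(3,0) = 137.056268; V(3,1) = 26.938242; V(3,2) = 0.000000; V(3,3) = 0.000000
Backward induction: V(k, i) = exp(-r*dt) * [p * V(k+1, i) + (1-p) * V(k+1, i+1)].
  V(2,0) = exp(-r*dt) * [p*137.056268 + (1-p)*26.938242] = 70.137567
  V(2,1) = exp(-r*dt) * [p*26.938242 + (1-p)*0.000000] = 10.572270
  V(2,2) = exp(-r*dt) * [p*0.000000 + (1-p)*0.000000] = 0.000000
  V(1,0) = exp(-r*dt) * [p*70.137567 + (1-p)*10.572270] = 33.942413
  V(1,1) = exp(-r*dt) * [p*10.572270 + (1-p)*0.000000] = 4.149227
  V(0,0) = exp(-r*dt) * [p*33.942413 + (1-p)*4.149227] = 15.839192


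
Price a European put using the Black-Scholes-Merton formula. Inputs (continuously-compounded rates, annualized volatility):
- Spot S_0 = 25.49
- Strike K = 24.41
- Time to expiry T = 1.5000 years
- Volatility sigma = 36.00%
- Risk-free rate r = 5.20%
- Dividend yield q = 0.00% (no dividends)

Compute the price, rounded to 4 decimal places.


Answer: Price = 2.8926

Derivation:
d1 = (ln(S/K) + (r - q + 0.5*sigma^2) * T) / (sigma * sqrt(T)) = 0.49555294
d2 = d1 - sigma * sqrt(T) = 0.05464479
exp(-rT) = 0.92496443; exp(-qT) = 1.00000000
P = K * exp(-rT) * N(-d2) - S_0 * exp(-qT) * N(-d1)
N(-d1) = 0.31010493; N(-d2) = 0.47821073
P = 24.4100 * 0.92496443 * 0.47821073 - 25.4900 * 1.00000000 * 0.31010493 = 2.8926


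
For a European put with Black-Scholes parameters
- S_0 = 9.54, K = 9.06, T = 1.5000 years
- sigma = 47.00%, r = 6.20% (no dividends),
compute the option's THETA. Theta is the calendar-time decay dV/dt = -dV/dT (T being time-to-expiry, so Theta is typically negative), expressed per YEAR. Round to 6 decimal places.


Answer: Theta = -0.368127

Derivation:
d1 = 0.5390603637; d2 = -0.0365697259
phi(d1) = 0.3449928554; exp(-qT) = 1.0000000000; exp(-rT) = 0.9111935003
Theta = -S*exp(-qT)*phi(d1)*sigma/(2*sqrt(T)) + r*K*exp(-rT)*N(-d2) - q*S*exp(-qT)*N(-d1)
N(-d1) = 0.2949226019; N(-d2) = 0.5145859587; sqrt(T) = 1.2247448714
Term 1 = -9.5400 * 1.0000000000 * 0.3449928554 * 0.4700 / (2 * 1.2247448714) = -0.6315106930
Term 2 = 0.0620 * 9.0600 * 0.9111935003 * 0.5145859587 = 0.2633834196
Term 3 = 0 (no dividend yield, q = 0)
Theta = -0.6315106930 + (0.2633834196) + (0.0000000000) = -0.368127


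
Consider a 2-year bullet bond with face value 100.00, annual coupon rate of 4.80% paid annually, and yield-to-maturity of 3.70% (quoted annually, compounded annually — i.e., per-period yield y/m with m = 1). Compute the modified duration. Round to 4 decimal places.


Coupon per period c = face * coupon_rate / m = 4.800000
Periods per year m = 1; per-period yield y/m = 0.037000
Number of cashflows N = 2
Cashflows (t years, CF_t, discount factor 1/(1+y/m)^(m*t), PV):
  t = 1.0000: CF_t = 4.800000, DF = 0.964320, PV = 4.628737
  t = 2.0000: CF_t = 104.800000, DF = 0.929913, PV = 97.454920
Price P = sum_t PV_t = 102.083657
First compute Macaulay numerator sum_t t * PV_t:
  t * PV_t at t = 1.0000: 4.628737
  t * PV_t at t = 2.0000: 194.909840
Macaulay duration D = 199.538577 / 102.083657 = 1.954657
Modified duration = D / (1 + y/m) = 1.954657 / (1 + 0.037000) = 1.884916

Answer: Modified duration = 1.8849


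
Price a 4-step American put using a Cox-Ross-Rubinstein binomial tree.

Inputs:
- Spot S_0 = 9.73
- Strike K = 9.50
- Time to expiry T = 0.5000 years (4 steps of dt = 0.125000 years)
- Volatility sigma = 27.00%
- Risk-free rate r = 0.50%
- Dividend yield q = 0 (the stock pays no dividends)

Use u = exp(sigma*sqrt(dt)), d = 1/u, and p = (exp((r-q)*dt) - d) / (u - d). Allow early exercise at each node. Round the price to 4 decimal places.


Answer: Price = V(0,0) = 0.6045

Derivation:
dt = T/N = 0.125000
u = exp(sigma*sqrt(dt)) = 1.100164; d = 1/u = 0.908955
p = (exp((r-q)*dt) - d) / (u - d) = 0.479423
Discount per step: exp(-r*dt) = 0.999375
Stock lattice S(k, i) with i counting down-moves:
  k=0: S(0,0) = 9.7300
  k=1: S(1,0) = 10.7046; S(1,1) = 8.8441
  k=2: S(2,0) = 11.7768; S(2,1) = 9.7300; S(2,2) = 8.0389
  k=3: S(3,0) = 12.9564; S(3,1) = 10.7046; S(3,2) = 8.8441; S(3,3) = 7.3070
  k=4: S(4,0) = 14.2542; S(4,1) = 11.7768; S(4,2) = 9.7300; S(4,3) = 8.0389; S(4,4) = 6.6418
Terminal payoffs V(N, i) = max(K - S_T, 0):
  V(4,0) = 0.000000; V(4,1) = 0.000000; V(4,2) = 0.000000; V(4,3) = 1.461077; V(4,4) = 2.858245
Backward induction: V(k, i) = exp(-r*dt) * [p * V(k+1, i) + (1-p) * V(k+1, i+1)]; then take max(V_cont, immediate exercise) for American.
  V(3,0) = exp(-r*dt) * [p*0.000000 + (1-p)*0.000000] = 0.000000; exercise = 0.000000; V(3,0) = max -> 0.000000
  V(3,1) = exp(-r*dt) * [p*0.000000 + (1-p)*0.000000] = 0.000000; exercise = 0.000000; V(3,1) = max -> 0.000000
  V(3,2) = exp(-r*dt) * [p*0.000000 + (1-p)*1.461077] = 0.760128; exercise = 0.655865; V(3,2) = max -> 0.760128
  V(3,3) = exp(-r*dt) * [p*1.461077 + (1-p)*2.858245] = 2.187043; exercise = 2.192979; V(3,3) = max -> 2.192979
  V(2,0) = exp(-r*dt) * [p*0.000000 + (1-p)*0.000000] = 0.000000; exercise = 0.000000; V(2,0) = max -> 0.000000
  V(2,1) = exp(-r*dt) * [p*0.000000 + (1-p)*0.760128] = 0.395458; exercise = 0.000000; V(2,1) = max -> 0.395458
  V(2,2) = exp(-r*dt) * [p*0.760128 + (1-p)*2.192979] = 1.505097; exercise = 1.461077; V(2,2) = max -> 1.505097
  V(1,0) = exp(-r*dt) * [p*0.000000 + (1-p)*0.395458] = 0.205738; exercise = 0.000000; V(1,0) = max -> 0.205738
  V(1,1) = exp(-r*dt) * [p*0.395458 + (1-p)*1.505097] = 0.972502; exercise = 0.655865; V(1,1) = max -> 0.972502
  V(0,0) = exp(-r*dt) * [p*0.205738 + (1-p)*0.972502] = 0.604520; exercise = 0.000000; V(0,0) = max -> 0.604520


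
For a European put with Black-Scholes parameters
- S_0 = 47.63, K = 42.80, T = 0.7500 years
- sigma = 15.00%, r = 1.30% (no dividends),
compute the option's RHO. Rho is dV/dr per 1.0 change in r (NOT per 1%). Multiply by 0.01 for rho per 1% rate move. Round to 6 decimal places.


Answer: Rho = -6.432826

Derivation:
d1 = 0.9631142588; d2 = 0.8332104482
phi(d1) = 0.2508919098; exp(-qT) = 1.0000000000; exp(-rT) = 0.9902973771
N(-d2) = 0.2023630255
Rho = -K*T*exp(-rT)*N(-d2) = -42.8000 * 0.7500 * 0.9902973771 * 0.2023630255 = -6.432826


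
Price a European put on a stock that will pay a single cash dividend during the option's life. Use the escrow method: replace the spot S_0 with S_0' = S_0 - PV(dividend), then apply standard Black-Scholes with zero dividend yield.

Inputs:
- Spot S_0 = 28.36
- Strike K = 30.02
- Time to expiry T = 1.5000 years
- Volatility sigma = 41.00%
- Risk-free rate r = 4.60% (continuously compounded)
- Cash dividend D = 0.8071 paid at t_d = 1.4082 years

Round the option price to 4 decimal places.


PV(D) = D * exp(-r * t_d) = 0.8071 * 0.93727627 = 0.75647567
S_0' = S_0 - PV(D) = 28.3600 - 0.75647567 = 27.60352433
d1 = (ln(S_0'/K) + (r + sigma^2/2)*T) / (sigma*sqrt(T)) = 0.22135945
d2 = d1 - sigma*sqrt(T) = -0.28078594
exp(-rT) = 0.93332668
N(-d1) = 0.41240628; N(-d2) = 0.61056271
P = K * exp(-rT) * N(-d2) - S_0' * N(-d1) = 30.0200 * 0.93332668 * 0.61056271 - 27.60352433 * 0.41240628 = 5.7232

Answer: Price = 5.7232


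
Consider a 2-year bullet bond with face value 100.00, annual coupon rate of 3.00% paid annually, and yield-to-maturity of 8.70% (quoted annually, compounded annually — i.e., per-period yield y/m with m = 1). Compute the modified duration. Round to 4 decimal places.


Coupon per period c = face * coupon_rate / m = 3.000000
Periods per year m = 1; per-period yield y/m = 0.087000
Number of cashflows N = 2
Cashflows (t years, CF_t, discount factor 1/(1+y/m)^(m*t), PV):
  t = 1.0000: CF_t = 3.000000, DF = 0.919963, PV = 2.759890
  t = 2.0000: CF_t = 103.000000, DF = 0.846332, PV = 87.172226
Price P = sum_t PV_t = 89.932116
First compute Macaulay numerator sum_t t * PV_t:
  t * PV_t at t = 1.0000: 2.759890
  t * PV_t at t = 2.0000: 174.344452
Macaulay duration D = 177.104342 / 89.932116 = 1.969311
Modified duration = D / (1 + y/m) = 1.969311 / (1 + 0.087000) = 1.811694

Answer: Modified duration = 1.8117


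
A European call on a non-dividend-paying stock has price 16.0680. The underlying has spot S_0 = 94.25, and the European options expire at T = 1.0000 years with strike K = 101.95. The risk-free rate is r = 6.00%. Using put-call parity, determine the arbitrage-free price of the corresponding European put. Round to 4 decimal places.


Put-call parity: C - P = S_0 * exp(-qT) - K * exp(-rT).
S_0 * exp(-qT) = 94.2500 * 1.00000000 = 94.25000000
K * exp(-rT) = 101.9500 * 0.94176453 = 96.01289420
P = C - S*exp(-qT) + K*exp(-rT)
P = 16.0680 - 94.25000000 + 96.01289420 = 17.8309

Answer: Put price = 17.8309


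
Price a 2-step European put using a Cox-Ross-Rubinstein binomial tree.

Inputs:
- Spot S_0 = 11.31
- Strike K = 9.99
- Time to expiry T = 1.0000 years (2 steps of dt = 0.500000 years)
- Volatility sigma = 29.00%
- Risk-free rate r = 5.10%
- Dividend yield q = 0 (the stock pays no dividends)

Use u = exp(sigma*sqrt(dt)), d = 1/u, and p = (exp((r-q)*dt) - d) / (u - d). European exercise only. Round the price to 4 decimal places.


dt = T/N = 0.500000
u = exp(sigma*sqrt(dt)) = 1.227600; d = 1/u = 0.814598
p = (exp((r-q)*dt) - d) / (u - d) = 0.511451
Discount per step: exp(-r*dt) = 0.974822
Stock lattice S(k, i) with i counting down-moves:
  k=0: S(0,0) = 11.3100
  k=1: S(1,0) = 13.8842; S(1,1) = 9.2131
  k=2: S(2,0) = 17.0442; S(2,1) = 11.3100; S(2,2) = 7.5050
Terminal payoffs V(N, i) = max(K - S_T, 0):
  V(2,0) = 0.000000; V(2,1) = 0.000000; V(2,2) = 2.485031
Backward induction: V(k, i) = exp(-r*dt) * [p * V(k+1, i) + (1-p) * V(k+1, i+1)].
  V(1,0) = exp(-r*dt) * [p*0.000000 + (1-p)*0.000000] = 0.000000
  V(1,1) = exp(-r*dt) * [p*0.000000 + (1-p)*2.485031] = 1.183493
  V(0,0) = exp(-r*dt) * [p*0.000000 + (1-p)*1.183493] = 0.563637

Answer: Price = V(0,0) = 0.5636


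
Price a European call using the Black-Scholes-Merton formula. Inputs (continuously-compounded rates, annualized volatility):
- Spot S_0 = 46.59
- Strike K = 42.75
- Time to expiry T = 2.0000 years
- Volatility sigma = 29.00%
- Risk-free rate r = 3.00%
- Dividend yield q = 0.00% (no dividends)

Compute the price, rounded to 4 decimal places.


Answer: Price = 10.6557

Derivation:
d1 = (ln(S/K) + (r - q + 0.5*sigma^2) * T) / (sigma * sqrt(T)) = 0.56109345
d2 = d1 - sigma * sqrt(T) = 0.15097152
exp(-rT) = 0.94176453; exp(-qT) = 1.00000000
C = S_0 * exp(-qT) * N(d1) - K * exp(-rT) * N(d2)
N(d1) = 0.71263308; N(d2) = 0.56000091
C = 46.5900 * 1.00000000 * 0.71263308 - 42.7500 * 0.94176453 * 0.56000091 = 10.6557


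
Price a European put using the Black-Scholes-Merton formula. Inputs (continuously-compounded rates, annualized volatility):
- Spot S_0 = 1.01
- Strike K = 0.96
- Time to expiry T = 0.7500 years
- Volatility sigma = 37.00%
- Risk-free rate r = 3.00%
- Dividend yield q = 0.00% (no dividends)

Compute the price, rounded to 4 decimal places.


Answer: Price = 0.0915

Derivation:
d1 = (ln(S/K) + (r - q + 0.5*sigma^2) * T) / (sigma * sqrt(T)) = 0.38888387
d2 = d1 - sigma * sqrt(T) = 0.06845447
exp(-rT) = 0.97775124; exp(-qT) = 1.00000000
P = K * exp(-rT) * N(-d2) - S_0 * exp(-qT) * N(-d1)
N(-d1) = 0.34868103; N(-d2) = 0.47271193
P = 0.9600 * 0.97775124 * 0.47271193 - 1.0100 * 1.00000000 * 0.34868103 = 0.0915


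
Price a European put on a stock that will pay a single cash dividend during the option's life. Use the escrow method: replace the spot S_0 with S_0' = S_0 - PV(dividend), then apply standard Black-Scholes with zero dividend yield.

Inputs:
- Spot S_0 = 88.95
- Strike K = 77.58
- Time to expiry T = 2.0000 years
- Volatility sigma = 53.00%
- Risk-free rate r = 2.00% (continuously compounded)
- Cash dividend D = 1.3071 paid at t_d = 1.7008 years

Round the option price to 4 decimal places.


Answer: Price = 17.6515

Derivation:
PV(D) = D * exp(-r * t_d) = 1.3071 * 0.96655604 = 1.26338540
S_0' = S_0 - PV(D) = 88.9500 - 1.26338540 = 87.68661460
d1 = (ln(S_0'/K) + (r + sigma^2/2)*T) / (sigma*sqrt(T)) = 0.59151430
d2 = d1 - sigma*sqrt(T) = -0.15801889
exp(-rT) = 0.96078944
N(-d1) = 0.27708794; N(-d2) = 0.56277904
P = K * exp(-rT) * N(-d2) - S_0' * N(-d1) = 77.5800 * 0.96078944 * 0.56277904 - 87.68661460 * 0.27708794 = 17.6515


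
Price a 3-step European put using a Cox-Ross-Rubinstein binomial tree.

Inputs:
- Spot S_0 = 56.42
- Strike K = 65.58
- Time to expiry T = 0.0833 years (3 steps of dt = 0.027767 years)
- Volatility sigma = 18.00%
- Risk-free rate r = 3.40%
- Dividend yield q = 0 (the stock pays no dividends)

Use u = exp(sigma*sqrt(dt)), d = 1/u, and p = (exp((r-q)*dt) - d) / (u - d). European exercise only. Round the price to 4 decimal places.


Answer: Price = V(0,0) = 8.9745

Derivation:
dt = T/N = 0.027767
u = exp(sigma*sqrt(dt)) = 1.030448; d = 1/u = 0.970451
p = (exp((r-q)*dt) - d) / (u - d) = 0.508245
Discount per step: exp(-r*dt) = 0.999056
Stock lattice S(k, i) with i counting down-moves:
  k=0: S(0,0) = 56.4200
  k=1: S(1,0) = 58.1379; S(1,1) = 54.7529
  k=2: S(2,0) = 59.9081; S(2,1) = 56.4200; S(2,2) = 53.1350
  k=3: S(3,0) = 61.7322; S(3,1) = 58.1379; S(3,2) = 54.7529; S(3,3) = 51.5649
Terminal payoffs V(N, i) = max(K - S_T, 0):
  V(3,0) = 3.847798; V(3,1) = 7.442104; V(3,2) = 10.827134; V(3,3) = 14.015074
Backward induction: V(k, i) = exp(-r*dt) * [p * V(k+1, i) + (1-p) * V(k+1, i+1)].
  V(2,0) = exp(-r*dt) * [p*3.847798 + (1-p)*7.442104] = 5.610018
  V(2,1) = exp(-r*dt) * [p*7.442104 + (1-p)*10.827134] = 9.098117
  V(2,2) = exp(-r*dt) * [p*10.827134 + (1-p)*14.015074] = 12.383125
  V(1,0) = exp(-r*dt) * [p*5.610018 + (1-p)*9.098117] = 7.318397
  V(1,1) = exp(-r*dt) * [p*9.098117 + (1-p)*12.383125] = 10.703427
  V(0,0) = exp(-r*dt) * [p*7.318397 + (1-p)*10.703427] = 8.974527


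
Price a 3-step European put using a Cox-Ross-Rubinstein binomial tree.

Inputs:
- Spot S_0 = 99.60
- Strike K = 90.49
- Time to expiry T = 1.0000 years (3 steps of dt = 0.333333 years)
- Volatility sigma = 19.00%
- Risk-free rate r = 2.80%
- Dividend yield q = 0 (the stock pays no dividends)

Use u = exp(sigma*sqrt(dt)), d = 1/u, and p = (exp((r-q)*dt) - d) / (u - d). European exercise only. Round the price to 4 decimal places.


dt = T/N = 0.333333
u = exp(sigma*sqrt(dt)) = 1.115939; d = 1/u = 0.896106
p = (exp((r-q)*dt) - d) / (u - d) = 0.515258
Discount per step: exp(-r*dt) = 0.990710
Stock lattice S(k, i) with i counting down-moves:
  k=0: S(0,0) = 99.6000
  k=1: S(1,0) = 111.1476; S(1,1) = 89.2522
  k=2: S(2,0) = 124.0339; S(2,1) = 99.6000; S(2,2) = 79.9794
  k=3: S(3,0) = 138.4144; S(3,1) = 111.1476; S(3,2) = 89.2522; S(3,3) = 71.6700
Terminal payoffs V(N, i) = max(K - S_T, 0):
  V(3,0) = 0.000000; V(3,1) = 0.000000; V(3,2) = 1.237841; V(3,3) = 18.819981
Backward induction: V(k, i) = exp(-r*dt) * [p * V(k+1, i) + (1-p) * V(k+1, i+1)].
  V(2,0) = exp(-r*dt) * [p*0.000000 + (1-p)*0.000000] = 0.000000
  V(2,1) = exp(-r*dt) * [p*0.000000 + (1-p)*1.237841] = 0.594459
  V(2,2) = exp(-r*dt) * [p*1.237841 + (1-p)*18.819981] = 9.669959
  V(1,0) = exp(-r*dt) * [p*0.000000 + (1-p)*0.594459] = 0.285482
  V(1,1) = exp(-r*dt) * [p*0.594459 + (1-p)*9.669959] = 4.947339
  V(0,0) = exp(-r*dt) * [p*0.285482 + (1-p)*4.947339] = 2.521632

Answer: Price = V(0,0) = 2.5216


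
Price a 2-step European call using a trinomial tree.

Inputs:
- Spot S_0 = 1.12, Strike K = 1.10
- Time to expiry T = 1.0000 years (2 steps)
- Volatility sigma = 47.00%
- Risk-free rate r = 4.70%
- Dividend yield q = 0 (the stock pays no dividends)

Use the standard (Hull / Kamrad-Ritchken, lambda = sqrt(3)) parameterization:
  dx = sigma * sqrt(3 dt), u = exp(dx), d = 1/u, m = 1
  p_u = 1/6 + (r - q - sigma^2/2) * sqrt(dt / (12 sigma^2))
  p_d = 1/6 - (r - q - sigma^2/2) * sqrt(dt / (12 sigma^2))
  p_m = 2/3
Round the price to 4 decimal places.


Answer: Price = V(0,0) = 0.2124

Derivation:
dt = T/N = 0.500000; dx = sigma*sqrt(3*dt) = 0.575630
u = exp(dx) = 1.778251; d = 1/u = 0.562350
p_u = 0.139110, p_m = 0.666667, p_d = 0.194223
Discount per step: exp(-r*dt) = 0.976774
Stock lattice S(k, j) with j the centered position index:
  k=0: S(0,+0) = 1.1200
  k=1: S(1,-1) = 0.6298; S(1,+0) = 1.1200; S(1,+1) = 1.9916
  k=2: S(2,-2) = 0.3542; S(2,-1) = 0.6298; S(2,+0) = 1.1200; S(2,+1) = 1.9916; S(2,+2) = 3.5416
Terminal payoffs V(N, j) = max(S_T - K, 0):
  V(2,-2) = 0.000000; V(2,-1) = 0.000000; V(2,+0) = 0.020000; V(2,+1) = 0.891641; V(2,+2) = 2.441636
Backward induction: V(k, j) = exp(-r*dt) * [p_u * V(k+1, j+1) + p_m * V(k+1, j) + p_d * V(k+1, j-1)]
  V(1,-1) = exp(-r*dt) * [p_u*0.020000 + p_m*0.000000 + p_d*0.000000] = 0.002718
  V(1,+0) = exp(-r*dt) * [p_u*0.891641 + p_m*0.020000 + p_d*0.000000] = 0.134179
  V(1,+1) = exp(-r*dt) * [p_u*2.441636 + p_m*0.891641 + p_d*0.020000] = 0.916182
  V(0,+0) = exp(-r*dt) * [p_u*0.916182 + p_m*0.134179 + p_d*0.002718] = 0.212380


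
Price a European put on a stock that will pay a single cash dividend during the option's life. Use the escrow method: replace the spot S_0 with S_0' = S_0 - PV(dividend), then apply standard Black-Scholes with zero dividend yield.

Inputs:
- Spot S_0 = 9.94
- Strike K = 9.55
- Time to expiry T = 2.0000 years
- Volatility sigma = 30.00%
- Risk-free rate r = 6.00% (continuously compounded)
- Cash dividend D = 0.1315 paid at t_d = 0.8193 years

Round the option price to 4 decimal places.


PV(D) = D * exp(-r * t_d) = 0.1315 * 0.95203070 = 0.12519204
S_0' = S_0 - PV(D) = 9.9400 - 0.12519204 = 9.81480796
d1 = (ln(S_0'/K) + (r + sigma^2/2)*T) / (sigma*sqrt(T)) = 0.55944193
d2 = d1 - sigma*sqrt(T) = 0.13517786
exp(-rT) = 0.88692044
N(-d1) = 0.28793008; N(-d2) = 0.44623563
P = K * exp(-rT) * N(-d2) - S_0' * N(-d1) = 9.5500 * 0.88692044 * 0.44623563 - 9.81480796 * 0.28793008 = 0.9537

Answer: Price = 0.9537


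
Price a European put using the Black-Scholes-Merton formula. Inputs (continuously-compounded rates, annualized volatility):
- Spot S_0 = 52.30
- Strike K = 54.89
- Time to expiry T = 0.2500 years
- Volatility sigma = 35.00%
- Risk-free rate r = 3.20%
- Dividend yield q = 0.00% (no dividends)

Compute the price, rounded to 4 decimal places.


d1 = (ln(S/K) + (r - q + 0.5*sigma^2) * T) / (sigma * sqrt(T)) = -0.14298464
d2 = d1 - sigma * sqrt(T) = -0.31798464
exp(-rT) = 0.99203191; exp(-qT) = 1.00000000
P = K * exp(-rT) * N(-d2) - S_0 * exp(-qT) * N(-d1)
N(-d1) = 0.55684884; N(-d2) = 0.62475170
P = 54.8900 * 0.99203191 * 0.62475170 - 52.3000 * 1.00000000 * 0.55684884 = 4.8962

Answer: Price = 4.8962


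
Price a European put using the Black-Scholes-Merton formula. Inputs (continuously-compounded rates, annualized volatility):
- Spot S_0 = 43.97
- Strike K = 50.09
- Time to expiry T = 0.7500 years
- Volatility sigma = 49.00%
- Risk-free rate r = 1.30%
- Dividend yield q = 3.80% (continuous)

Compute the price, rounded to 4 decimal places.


Answer: Price = 11.6582

Derivation:
d1 = (ln(S/K) + (r - q + 0.5*sigma^2) * T) / (sigma * sqrt(T)) = -0.13909736
d2 = d1 - sigma * sqrt(T) = -0.56344981
exp(-rT) = 0.99029738; exp(-qT) = 0.97190229
P = K * exp(-rT) * N(-d2) - S_0 * exp(-qT) * N(-d1)
N(-d1) = 0.55531339; N(-d2) = 0.71343568
P = 50.0900 * 0.99029738 * 0.71343568 - 43.9700 * 0.97190229 * 0.55531339 = 11.6582


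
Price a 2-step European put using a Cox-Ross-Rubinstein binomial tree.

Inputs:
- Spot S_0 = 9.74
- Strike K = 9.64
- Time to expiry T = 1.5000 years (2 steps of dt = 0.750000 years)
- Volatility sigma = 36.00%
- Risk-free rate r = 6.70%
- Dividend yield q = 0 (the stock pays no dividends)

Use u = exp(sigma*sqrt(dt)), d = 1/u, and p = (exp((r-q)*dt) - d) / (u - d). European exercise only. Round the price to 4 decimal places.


Answer: Price = V(0,0) = 0.9832

Derivation:
dt = T/N = 0.750000
u = exp(sigma*sqrt(dt)) = 1.365839; d = 1/u = 0.732151
p = (exp((r-q)*dt) - d) / (u - d) = 0.504007
Discount per step: exp(-r*dt) = 0.950992
Stock lattice S(k, i) with i counting down-moves:
  k=0: S(0,0) = 9.7400
  k=1: S(1,0) = 13.3033; S(1,1) = 7.1311
  k=2: S(2,0) = 18.1701; S(2,1) = 9.7400; S(2,2) = 5.2211
Terminal payoffs V(N, i) = max(K - S_T, 0):
  V(2,0) = 0.000000; V(2,1) = 0.000000; V(2,2) = 4.418928
Backward induction: V(k, i) = exp(-r*dt) * [p * V(k+1, i) + (1-p) * V(k+1, i+1)].
  V(1,0) = exp(-r*dt) * [p*0.000000 + (1-p)*0.000000] = 0.000000
  V(1,1) = exp(-r*dt) * [p*0.000000 + (1-p)*4.418928] = 2.084344
  V(0,0) = exp(-r*dt) * [p*0.000000 + (1-p)*2.084344] = 0.983155


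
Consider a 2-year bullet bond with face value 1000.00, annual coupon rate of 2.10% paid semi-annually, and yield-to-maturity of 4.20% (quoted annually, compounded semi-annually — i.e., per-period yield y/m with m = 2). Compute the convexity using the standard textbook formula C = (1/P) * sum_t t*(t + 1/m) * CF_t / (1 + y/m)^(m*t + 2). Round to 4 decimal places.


Coupon per period c = face * coupon_rate / m = 10.500000
Periods per year m = 2; per-period yield y/m = 0.021000
Number of cashflows N = 4
Cashflows (t years, CF_t, discount factor 1/(1+y/m)^(m*t), PV):
  t = 0.5000: CF_t = 10.500000, DF = 0.979432, PV = 10.284035
  t = 1.0000: CF_t = 10.500000, DF = 0.959287, PV = 10.072512
  t = 1.5000: CF_t = 10.500000, DF = 0.939556, PV = 9.865340
  t = 2.0000: CF_t = 1010.500000, DF = 0.920231, PV = 929.893794
Price P = sum_t PV_t = 960.115683
Convexity numerator sum_t t*(t + 1/m) * CF_t / (1+y/m)^(m*t + 2):
  t = 0.5000: term = 4.932670
  t = 1.0000: term = 14.493644
  t = 1.5000: term = 28.391075
  t = 2.0000: term = 4460.174698
Convexity = (1/P) * sum = 4507.992088 / 960.115683 = 4.695259

Answer: Convexity = 4.6953


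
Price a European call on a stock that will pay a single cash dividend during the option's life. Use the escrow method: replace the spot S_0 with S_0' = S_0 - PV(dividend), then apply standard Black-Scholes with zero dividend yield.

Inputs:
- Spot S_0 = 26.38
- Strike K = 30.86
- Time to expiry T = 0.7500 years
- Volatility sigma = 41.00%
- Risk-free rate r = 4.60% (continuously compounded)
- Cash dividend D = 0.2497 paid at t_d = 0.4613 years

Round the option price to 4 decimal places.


PV(D) = D * exp(-r * t_d) = 0.2497 * 0.97900376 = 0.24445724
S_0' = S_0 - PV(D) = 26.3800 - 0.24445724 = 26.13554276
d1 = (ln(S_0'/K) + (r + sigma^2/2)*T) / (sigma*sqrt(T)) = -0.19327763
d2 = d1 - sigma*sqrt(T) = -0.54834804
exp(-rT) = 0.96608834
N(d1) = 0.42337077; N(d2) = 0.29172647
C = S_0' * N(d1) - K * exp(-rT) * N(d2) = 26.13554276 * 0.42337077 - 30.8600 * 0.96608834 * 0.29172647 = 2.3676

Answer: Price = 2.3676


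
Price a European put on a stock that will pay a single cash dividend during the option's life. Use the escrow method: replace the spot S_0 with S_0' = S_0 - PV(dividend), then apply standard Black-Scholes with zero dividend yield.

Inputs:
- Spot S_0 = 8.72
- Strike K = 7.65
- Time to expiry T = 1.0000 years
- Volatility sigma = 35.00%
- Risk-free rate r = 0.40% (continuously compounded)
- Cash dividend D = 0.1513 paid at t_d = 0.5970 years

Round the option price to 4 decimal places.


Answer: Price = 0.7117

Derivation:
PV(D) = D * exp(-r * t_d) = 0.1513 * 0.99761485 = 0.15093913
S_0' = S_0 - PV(D) = 8.7200 - 0.15093913 = 8.56906087
d1 = (ln(S_0'/K) + (r + sigma^2/2)*T) / (sigma*sqrt(T)) = 0.51057856
d2 = d1 - sigma*sqrt(T) = 0.16057856
exp(-rT) = 0.99600799
N(-d1) = 0.30482310; N(-d2) = 0.43621267
P = K * exp(-rT) * N(-d2) - S_0' * N(-d1) = 7.6500 * 0.99600799 * 0.43621267 - 8.56906087 * 0.30482310 = 0.7117


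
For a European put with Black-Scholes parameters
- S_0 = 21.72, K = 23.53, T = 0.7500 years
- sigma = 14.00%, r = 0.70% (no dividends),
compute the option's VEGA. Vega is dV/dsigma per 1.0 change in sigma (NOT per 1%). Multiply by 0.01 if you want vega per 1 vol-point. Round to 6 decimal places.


Answer: Vega = 6.428508

Derivation:
d1 = -0.5562580776; d2 = -0.6775016341
phi(d1) = 0.3417587987; exp(-qT) = 1.0000000000; exp(-rT) = 0.9947637572
Vega = S * exp(-qT) * phi(d1) * sqrt(T) = 21.7200 * 1.0000000000 * 0.3417587987 * 0.8660254038 = 6.428508


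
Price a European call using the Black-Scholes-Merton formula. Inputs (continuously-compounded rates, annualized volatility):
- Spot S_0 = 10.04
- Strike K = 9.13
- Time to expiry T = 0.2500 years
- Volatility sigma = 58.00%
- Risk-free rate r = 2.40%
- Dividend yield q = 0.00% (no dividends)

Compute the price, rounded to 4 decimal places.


d1 = (ln(S/K) + (r - q + 0.5*sigma^2) * T) / (sigma * sqrt(T)) = 0.49331524
d2 = d1 - sigma * sqrt(T) = 0.20331524
exp(-rT) = 0.99401796; exp(-qT) = 1.00000000
C = S_0 * exp(-qT) * N(d1) - K * exp(-rT) * N(d2)
N(d1) = 0.68910507; N(d2) = 0.58055568
C = 10.0400 * 1.00000000 * 0.68910507 - 9.1300 * 0.99401796 * 0.58055568 = 1.6498

Answer: Price = 1.6498


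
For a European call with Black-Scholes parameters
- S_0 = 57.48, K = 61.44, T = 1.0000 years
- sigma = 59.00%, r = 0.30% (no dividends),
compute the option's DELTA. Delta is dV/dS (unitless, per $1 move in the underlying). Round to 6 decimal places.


d1 = 0.1871626650; d2 = -0.4028373350
phi(d1) = 0.3920156703; exp(-qT) = 1.0000000000; exp(-rT) = 0.9970044955
N(d1) = 0.5742334517
Delta = exp(-qT) * N(d1) = 1.0000000000 * 0.5742334517 = 0.574233

Answer: Delta = 0.574233


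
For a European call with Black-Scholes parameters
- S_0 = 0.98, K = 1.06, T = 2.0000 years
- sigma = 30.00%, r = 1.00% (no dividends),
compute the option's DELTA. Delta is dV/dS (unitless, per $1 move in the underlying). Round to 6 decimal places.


d1 = 0.0743131151; d2 = -0.3499509536
phi(d1) = 0.3978422326; exp(-qT) = 1.0000000000; exp(-rT) = 0.9801986733
N(d1) = 0.5296193792
Delta = exp(-qT) * N(d1) = 1.0000000000 * 0.5296193792 = 0.529619

Answer: Delta = 0.529619


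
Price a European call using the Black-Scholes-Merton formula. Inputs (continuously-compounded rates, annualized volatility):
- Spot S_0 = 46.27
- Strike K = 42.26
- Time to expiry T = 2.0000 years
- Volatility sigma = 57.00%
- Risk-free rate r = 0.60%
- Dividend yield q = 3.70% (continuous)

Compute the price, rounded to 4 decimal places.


Answer: Price = 13.8781

Derivation:
d1 = (ln(S/K) + (r - q + 0.5*sigma^2) * T) / (sigma * sqrt(T)) = 0.43859575
d2 = d1 - sigma * sqrt(T) = -0.36750598
exp(-rT) = 0.98807171; exp(-qT) = 0.92867169
C = S_0 * exp(-qT) * N(d1) - K * exp(-rT) * N(d2)
N(d1) = 0.66952276; N(d2) = 0.35662081
C = 46.2700 * 0.92867169 * 0.66952276 - 42.2600 * 0.98807171 * 0.35662081 = 13.8781


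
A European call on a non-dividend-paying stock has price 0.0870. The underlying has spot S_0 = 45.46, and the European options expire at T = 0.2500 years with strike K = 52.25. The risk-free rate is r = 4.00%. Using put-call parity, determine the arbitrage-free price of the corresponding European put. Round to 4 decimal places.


Answer: Put price = 6.3571

Derivation:
Put-call parity: C - P = S_0 * exp(-qT) - K * exp(-rT).
S_0 * exp(-qT) = 45.4600 * 1.00000000 = 45.46000000
K * exp(-rT) = 52.2500 * 0.99004983 = 51.73010381
P = C - S*exp(-qT) + K*exp(-rT)
P = 0.0870 - 45.46000000 + 51.73010381 = 6.3571


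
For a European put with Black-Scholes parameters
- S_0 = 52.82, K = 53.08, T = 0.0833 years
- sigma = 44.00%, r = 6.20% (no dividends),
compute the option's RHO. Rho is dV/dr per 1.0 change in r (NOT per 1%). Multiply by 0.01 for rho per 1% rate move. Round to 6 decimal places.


Answer: Rho = -2.307238

Derivation:
d1 = 0.0654983000; d2 = -0.0614933533
phi(d1) = 0.3980874609; exp(-qT) = 1.0000000000; exp(-rT) = 0.9948487136
N(-d2) = 0.5245168461
Rho = -K*T*exp(-rT)*N(-d2) = -53.0800 * 0.0833 * 0.9948487136 * 0.5245168461 = -2.307238


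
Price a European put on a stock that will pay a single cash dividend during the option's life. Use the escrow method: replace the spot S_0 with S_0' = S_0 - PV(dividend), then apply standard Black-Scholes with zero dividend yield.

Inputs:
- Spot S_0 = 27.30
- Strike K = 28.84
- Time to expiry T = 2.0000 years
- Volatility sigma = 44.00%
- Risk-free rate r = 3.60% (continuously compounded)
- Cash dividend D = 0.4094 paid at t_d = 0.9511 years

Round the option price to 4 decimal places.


Answer: Price = 6.5305

Derivation:
PV(D) = D * exp(-r * t_d) = 0.4094 * 0.96633994 = 0.39561957
S_0' = S_0 - PV(D) = 27.3000 - 0.39561957 = 26.90438043
d1 = (ln(S_0'/K) + (r + sigma^2/2)*T) / (sigma*sqrt(T)) = 0.31518610
d2 = d1 - sigma*sqrt(T) = -0.30706787
exp(-rT) = 0.93053090
N(-d1) = 0.37631018; N(-d2) = 0.62060414
P = K * exp(-rT) * N(-d2) - S_0' * N(-d1) = 28.8400 * 0.93053090 * 0.62060414 - 26.90438043 * 0.37631018 = 6.5305


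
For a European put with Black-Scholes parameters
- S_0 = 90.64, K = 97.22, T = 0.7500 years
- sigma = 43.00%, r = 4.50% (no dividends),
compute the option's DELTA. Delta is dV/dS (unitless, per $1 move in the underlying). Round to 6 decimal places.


d1 = 0.0886344511; d2 = -0.2837564725
phi(d1) = 0.3973782957; exp(-qT) = 1.0000000000; exp(-rT) = 0.9668131777
N(-d1) = 0.4646862139
Delta = -exp(-qT) * N(-d1) = -1.0000000000 * 0.4646862139 = -0.464686

Answer: Delta = -0.464686


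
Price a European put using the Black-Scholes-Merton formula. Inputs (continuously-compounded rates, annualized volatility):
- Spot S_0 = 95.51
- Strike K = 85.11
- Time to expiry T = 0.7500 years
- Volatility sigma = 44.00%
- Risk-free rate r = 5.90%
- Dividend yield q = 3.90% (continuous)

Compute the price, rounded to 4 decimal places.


Answer: Price = 8.2457

Derivation:
d1 = (ln(S/K) + (r - q + 0.5*sigma^2) * T) / (sigma * sqrt(T)) = 0.53243876
d2 = d1 - sigma * sqrt(T) = 0.15138758
exp(-rT) = 0.95671475; exp(-qT) = 0.97117364
P = K * exp(-rT) * N(-d2) - S_0 * exp(-qT) * N(-d1)
N(-d1) = 0.29721107; N(-d2) = 0.43983499
P = 85.1100 * 0.95671475 * 0.43983499 - 95.5100 * 0.97117364 * 0.29721107 = 8.2457
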